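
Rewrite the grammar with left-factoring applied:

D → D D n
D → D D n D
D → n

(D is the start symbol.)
D → D D n D'
D' → ε
D' → D
D → n

Left-factoring transforms A → αβ₁ | αβ₂ into A → αA' and A' → β₁ | β₂
(α is the longest common prefix among the alternatives). Repeat until
no nonterminal has two alternatives with a common prefix.

Round 1: D has alternatives sharing prefix 'D D n'. Introduce D': D → D D n D'
  Add: D' → ε
  Add: D' → D

No remaining common prefixes — done.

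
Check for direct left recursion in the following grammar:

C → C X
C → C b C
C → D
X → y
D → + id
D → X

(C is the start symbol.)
Yes, C is left-recursive

Direct left recursion occurs when N → N α for some non-terminal N (the right-hand side begins with the left-hand side itself).

C → C X: LEFT RECURSIVE (starts with C)
C → C b C: LEFT RECURSIVE (starts with C)
C → D: starts with D
X → y: starts with y
D → + id: starts with '+'
D → X: starts with X

The grammar has direct left recursion on: C.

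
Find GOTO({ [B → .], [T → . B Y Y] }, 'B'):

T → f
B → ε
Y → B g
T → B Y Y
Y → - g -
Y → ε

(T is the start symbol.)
GOTO(I, 'B') = CLOSURE({ [A → αX.β] : [A → α.Xβ] ∈ I, X = 'B' })

Items with dot before 'B', with the dot advanced:
  [T → . B Y Y] → [T → B . Y Y]
Closure of the advanced items:
  [T → B . Y Y] has the dot before Y: add [Y → . B g], [Y → . - g -], [Y → .]
  [Y → . B g] has the dot before B: add [B → .]

GOTO = { [B → .], [T → B . Y Y], [Y → . - g -], [Y → . B g], [Y → .] }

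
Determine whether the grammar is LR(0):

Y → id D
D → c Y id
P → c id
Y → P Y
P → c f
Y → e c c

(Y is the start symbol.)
Yes, the grammar is LR(0)

A grammar is LR(0) if no state in the canonical LR(0) collection has:
  - both a shift item (dot before a terminal) and a complete item (shift-reduce conflict), or
  - two or more complete items (reduce-reduce conflict; the accept item [Y' → Y .] counts as a complete item here).

Augment with Y' → Y and build the canonical LR(0) collection (I0 = CLOSURE({[Y' → . Y]}), then GOTO on every symbol after a dot until no new states appear). It has 15 states:
  I0: { [P → . c f], [P → . c id], [Y → . P Y], [Y → . e c c], [Y → . id D], [Y' → . Y] }  — shift
  I1: { [P → . c f], [P → . c id], [Y → . P Y], [Y → . e c c], [Y → . id D], [Y → P . Y] }  — shift
  I2: { [Y' → Y .] }  — accept
  I3: { [P → c . f], [P → c . id] }  — shift
  I4: { [Y → e . c c] }  — shift
  I5: { [D → . c Y id], [Y → id . D] }  — shift
  I6: { [Y → id D .] }  — reduce
  I7: { [D → c . Y id], [P → . c f], [P → . c id], [Y → . P Y], [Y → . e c c], [Y → . id D] }  — shift
  I8: { [D → c Y . id] }  — shift
  I9: { [D → c Y id .] }  — reduce
  I10: { [Y → e c . c] }  — shift
  I11: { [Y → e c c .] }  — reduce
  I12: { [P → c f .] }  — reduce
  I13: { [P → c id .] }  — reduce
  I14: { [Y → P Y .] }  — reduce

Every state is either a pure shift/goto state or contains exactly one complete item and nothing to shift — no conflicts. The grammar is LR(0).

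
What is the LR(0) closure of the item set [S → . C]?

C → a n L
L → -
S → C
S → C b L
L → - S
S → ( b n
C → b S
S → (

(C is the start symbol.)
To compute CLOSURE, for each item [A → α.Bβ] where B is a non-terminal, add [B → .γ] for all productions B → γ; repeat for the newly added items until nothing changes.

Start with: [S → . C]
  [S → . C] has the dot before C: add [C → . a n L], [C → . b S]
No further items can be added.

CLOSURE = { [C → . a n L], [C → . b S], [S → . C] }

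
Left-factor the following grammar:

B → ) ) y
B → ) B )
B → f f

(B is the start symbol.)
B → ) B'
B' → ) y
B' → B )
B → f f

Left-factoring transforms A → αβ₁ | αβ₂ into A → αA' and A' → β₁ | β₂
(α is the longest common prefix among the alternatives). Repeat until
no nonterminal has two alternatives with a common prefix.

Round 1: B has alternatives sharing prefix ')'. Introduce B': B → ) B'
  Add: B' → ) y
  Add: B' → B )

No remaining common prefixes — done.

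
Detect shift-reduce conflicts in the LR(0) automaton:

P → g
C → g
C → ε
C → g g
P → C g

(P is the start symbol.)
Yes — I0: [C → .] vs [C → . g]; I3: [C → g .] vs [C → g . g]

A shift-reduce conflict occurs when an LR(0) state has both:
  - a complete (reduce) item [A → α .] (dot at the end), and
  - a shift item [B → β . c γ] (dot before a terminal).

Augment with P' → P and build the canonical LR(0) collection (I0 = CLOSURE({[P' → . P]}), then GOTO on every symbol after a dot until no new states appear). It has 6 states:
  I0: { [C → . g g], [C → . g], [C → .], [P → . C g], [P → . g], [P' → . P] }  — shift, reduce
  I1: { [P → C . g] }  — shift
  I2: { [P' → P .] }  — accept
  I3: { [C → g . g], [C → g .], [P → g .] }  — shift, 2 reduces
  I4: { [C → g g .] }  — reduce
  I5: { [P → C g .] }  — reduce

I0 contains reduce item [C → .] and shift items [C → . g], [C → . g g], [P → . g] — shift-reduce conflict.
I3 contains reduce items [C → g .], [P → g .] and shift item [C → g . g] — shift-reduce conflict.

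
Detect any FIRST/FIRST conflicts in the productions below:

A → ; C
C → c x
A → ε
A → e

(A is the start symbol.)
No FIRST/FIRST conflicts.

A FIRST/FIRST conflict occurs when two productions N → α and N → β for the same non-terminal have FIRST(α) ∩ FIRST(β) ≠ ∅ (with ε ∈ FIRST of a nullable right-hand side, so two nullable alternatives also conflict).

Productions for A:
  A → ; C: FIRST = { ';' }
  A → ε: FIRST = { ε }
  A → e: FIRST = { 'e' }
C has only one production, so no FIRST/FIRST conflict is possible there.

All alternatives of each non-terminal have pairwise disjoint FIRST sets.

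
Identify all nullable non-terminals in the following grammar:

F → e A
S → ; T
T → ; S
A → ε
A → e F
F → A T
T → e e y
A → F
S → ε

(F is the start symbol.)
{ 'A', 'S' }

ε-productions: A → ε, S → ε
So A, S are immediately nullable.
No further non-terminal can be added: every production for the remaining non-terminals contains a terminal or a non-nullable non-terminal.
Nullable = { 'A', 'S' }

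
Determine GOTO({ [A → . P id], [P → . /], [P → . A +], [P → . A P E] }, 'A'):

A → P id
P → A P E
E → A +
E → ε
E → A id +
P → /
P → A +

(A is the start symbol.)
GOTO(I, 'A') = CLOSURE({ [A → αX.β] : [A → α.Xβ] ∈ I, X = 'A' })

Items with dot before 'A', with the dot advanced:
  [P → . A +] → [P → A . +]
  [P → . A P E] → [P → A . P E]
Closure of the advanced items:
  [P → A . P E] has the dot before P: add [P → . A P E], [P → . /], [P → . A +]
  [P → . A P E] has the dot before A: add [A → . P id]

GOTO = { [A → . P id], [P → . /], [P → . A +], [P → . A P E], [P → A . +], [P → A . P E] }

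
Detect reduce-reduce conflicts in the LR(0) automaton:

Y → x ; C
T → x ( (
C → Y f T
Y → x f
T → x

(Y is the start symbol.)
No reduce-reduce conflicts

A reduce-reduce conflict occurs when an LR(0) state has two complete items [A → α .] and [B → β .] — both call for a reduction, and with no lookahead the parser cannot choose between them.

Augment with Y' → Y and build the canonical LR(0) collection (I0 = CLOSURE({[Y' → . Y]}), then GOTO on every symbol after a dot until no new states appear). It has 12 states:
  I0: { [Y → . x ; C], [Y → . x f], [Y' → . Y] }  — shift
  I1: { [Y' → Y .] }  — accept
  I2: { [Y → x . ; C], [Y → x . f] }  — shift
  I3: { [C → . Y f T], [Y → . x ; C], [Y → . x f], [Y → x ; . C] }  — shift
  I4: { [Y → x f .] }  — reduce
  I5: { [Y → x ; C .] }  — reduce
  I6: { [C → Y . f T] }  — shift
  I7: { [C → Y f . T], [T → . x ( (], [T → . x] }  — shift
  I8: { [C → Y f T .] }  — reduce
  I9: { [T → x . ( (], [T → x .] }  — shift, reduce
  I10: { [T → x ( . (] }  — shift
  I11: { [T → x ( ( .] }  — reduce

No state contains more than one complete item.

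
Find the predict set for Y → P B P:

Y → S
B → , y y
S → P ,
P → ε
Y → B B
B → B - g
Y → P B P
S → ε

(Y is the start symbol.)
{ ',' }

PREDICT(Y → P B P) = (FIRST(RHS) \ {ε}) ∪ (FOLLOW(Y) if ε ∈ FIRST(RHS), i.e. RHS ⇒* ε)
FIRST(P) = { ε }
FIRST(B) = { ',' }
FIRST(P B P) = { ',' }
ε ∉ FIRST(P B P), so FOLLOW(Y) is not added.
PREDICT(Y → P B P) = { ',' }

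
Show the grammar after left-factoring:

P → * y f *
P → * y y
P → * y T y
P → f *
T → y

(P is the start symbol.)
P → * y P'
P' → f *
P' → y
P' → T y
P → f *
T → y

Left-factoring transforms A → αβ₁ | αβ₂ into A → αA' and A' → β₁ | β₂
(α is the longest common prefix among the alternatives). Repeat until
no nonterminal has two alternatives with a common prefix.

Round 1: P has alternatives sharing prefix '* y'. Introduce P': P → * y P'
  Add: P' → f *
  Add: P' → y
  Add: P' → T y

No remaining common prefixes — done.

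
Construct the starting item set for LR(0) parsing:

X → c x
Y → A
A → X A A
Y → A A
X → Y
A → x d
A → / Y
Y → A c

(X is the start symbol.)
{ [A → . / Y], [A → . X A A], [A → . x d], [X → . Y], [X → . c x], [X' → . X], [Y → . A A], [Y → . A c], [Y → . A] }

First, augment the grammar with X' → X
I₀ = CLOSURE({ [X' → . X] }):
  [X' → . X] has the dot before X: add [X → . c x], [X → . Y]
  [X → . Y] has the dot before Y: add [Y → . A], [Y → . A A], [Y → . A c]
  [Y → . A] has the dot before A: add [A → . X A A], [A → . x d], [A → . / Y]
No further items can be added.

I₀ = { [A → . / Y], [A → . X A A], [A → . x d], [X → . Y], [X → . c x], [X' → . X], [Y → . A A], [Y → . A c], [Y → . A] }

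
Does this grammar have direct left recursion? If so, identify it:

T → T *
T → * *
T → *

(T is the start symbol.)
Yes, T is left-recursive

T → T *: LEFT RECURSIVE (starts with T)
T → * *: starts with '*'
T → *: starts with '*'

The grammar has direct left recursion on: T.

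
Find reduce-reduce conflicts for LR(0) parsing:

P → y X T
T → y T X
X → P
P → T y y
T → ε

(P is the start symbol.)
Yes — I12: [P → T y y .] vs [T → .]

Augment with P' → P and build the canonical LR(0) collection (I0 = CLOSURE({[P' → . P]}), then GOTO on every symbol after a dot until no new states appear). It has 15 states:
  I0: { [P → . T y y], [P → . y X T], [P' → . P], [T → . y T X], [T → .] }  — shift, reduce
  I1: { [P' → P .] }  — accept
  I2: { [P → T . y y] }  — shift
  I3: { [P → . T y y], [P → . y X T], [P → y . X T], [T → . y T X], [T → .], [T → y . T X], [X → . P] }  — shift, reduce
  I4: { [X → P .] }  — reduce
  I5: { [P → . T y y], [P → . y X T], [P → T . y y], [T → . y T X], [T → .], [T → y T . X], [X → . P] }  — shift, reduce
  I6: { [P → y X . T], [T → . y T X], [T → .] }  — shift, reduce
  I7: { [P → y X T .] }  — reduce
  I8: { [T → . y T X], [T → .], [T → y . T X] }  — shift, reduce
  I9: { [P → . T y y], [P → . y X T], [T → . y T X], [T → .], [T → y T . X], [X → . P] }  — shift, reduce
  I10: { [T → y T X .] }  — reduce
  I11: { [P → . T y y], [P → . y X T], [P → T y . y], [P → y . X T], [T → . y T X], [T → .], [T → y . T X], [X → . P] }  — shift, reduce
  I12: { [P → . T y y], [P → . y X T], [P → T y y .], [P → y . X T], [T → . y T X], [T → .], [T → y . T X], [X → . P] }  — shift, 2 reduces
  I13: { [P → T y . y] }  — shift
  I14: { [P → T y y .] }  — reduce

I12 contains complete items [P → T y y .], [T → .] — reduce-reduce conflict.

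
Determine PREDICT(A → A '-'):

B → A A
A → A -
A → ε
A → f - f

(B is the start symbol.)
{ '-', 'f' }

PREDICT(A → A '-') = (FIRST(RHS) \ {ε}) ∪ (FOLLOW(A) if ε ∈ FIRST(RHS), i.e. RHS ⇒* ε)
FIRST(A) = { '-', 'f', ε }
FIRST(A '-') = { '-', 'f' }
ε ∉ FIRST(A '-'), so FOLLOW(A) is not added.
PREDICT(A → A '-') = { '-', 'f' }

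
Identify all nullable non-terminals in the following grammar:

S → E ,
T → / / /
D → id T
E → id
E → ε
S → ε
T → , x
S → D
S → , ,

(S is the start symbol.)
ε-productions: E → ε, S → ε
So E, S are immediately nullable.
No further non-terminal can be added: every production for the remaining non-terminals contains a terminal or a non-nullable non-terminal.
Nullable = { 'E', 'S' }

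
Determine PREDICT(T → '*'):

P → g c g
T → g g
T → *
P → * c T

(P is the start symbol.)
{ '*' }

PREDICT(T → '*') = (FIRST(RHS) \ {ε}) ∪ (FOLLOW(T) if ε ∈ FIRST(RHS), i.e. RHS ⇒* ε)
FIRST('*') = { '*' }
ε ∉ FIRST('*'), so FOLLOW(T) is not added.
PREDICT(T → '*') = { '*' }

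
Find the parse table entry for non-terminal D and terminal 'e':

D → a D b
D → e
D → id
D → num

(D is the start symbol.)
To find M[D, 'e'], we find productions for D where 'e' is in the predict set (PREDICT(N → α) = (FIRST(α) \ {ε}) ∪ (FOLLOW(N) if α ⇒* ε)).

D → a D b: PREDICT = { 'a' }
D → e: PREDICT = { 'e' }
  'e' is in predict set, so this production goes in M[D, 'e']
D → id: PREDICT = { 'id' }
D → num: PREDICT = { 'num' }

M[D, 'e'] = D → e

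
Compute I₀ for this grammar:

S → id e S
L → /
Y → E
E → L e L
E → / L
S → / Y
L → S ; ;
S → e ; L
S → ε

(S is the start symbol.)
First, augment the grammar with S' → S
I₀ = CLOSURE({ [S' → . S] }):
  [S' → . S] has the dot before S: add [S → . id e S], [S → . / Y], [S → . e ; L], [S → .]
No further items can be added.

I₀ = { [S → . / Y], [S → . e ; L], [S → . id e S], [S → .], [S' → . S] }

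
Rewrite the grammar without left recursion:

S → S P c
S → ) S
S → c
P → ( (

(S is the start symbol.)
S is directly left-recursive. The standard transformation for
  A → A α₁ | ... | A α_m | β₁ | ... | β_n
is
  A  → β₁ A' | ... | β_n A'
  A' → α₁ A' | ... | α_m A' | ε

S → ) S becomes S → ) S S'
S → c becomes S → c S'
S → S P c becomes S' → P c S'
Add S' → ε

Productions for other non-terminals are unchanged:
  P → ( (

Resulting grammar:
S → ) S S'
S → c S'
S' → P c S'
S' → ε
P → ( (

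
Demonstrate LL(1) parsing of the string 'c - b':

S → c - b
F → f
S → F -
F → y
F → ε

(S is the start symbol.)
LL(1) parsing maintains a stack (initially the start symbol over $) and the input. At each step: if the stack top is a terminal, match it against the current input token; if it is a non-terminal N, replace it with the RHS of M[N, lookahead] (the unique production whose predict set contains the lookahead).

Stack is shown with the top on the left.

Stack    Input    Action
------------------------
S $      c - b $  output S → c - b
c - b $  c - b $  match 'c'
- b $    - b $    match '-'
b $      b $      match 'b'
$        $        accept

The string is accepted.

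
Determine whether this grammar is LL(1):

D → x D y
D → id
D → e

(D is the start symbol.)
Yes, the grammar is LL(1).

For D:
  PREDICT(D → x D y) = { 'x' }
  PREDICT(D → id) = { 'id' }
  PREDICT(D → e) = { 'e' }

All predict sets are disjoint. The grammar IS LL(1).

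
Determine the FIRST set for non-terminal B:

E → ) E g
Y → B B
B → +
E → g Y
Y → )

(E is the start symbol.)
From B → +:
  - '+' is a terminal: add '+' and stop

Collecting: FIRST(B) = { '+' }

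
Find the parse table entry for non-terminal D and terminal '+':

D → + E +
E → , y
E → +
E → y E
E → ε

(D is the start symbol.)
To find M[D, '+'], we find productions for D where '+' is in the predict set (PREDICT(N → α) = (FIRST(α) \ {ε}) ∪ (FOLLOW(N) if α ⇒* ε)).

D → + E +: PREDICT = { '+' }
  '+' is in predict set, so this production goes in M[D, '+']

M[D, '+'] = D → + E +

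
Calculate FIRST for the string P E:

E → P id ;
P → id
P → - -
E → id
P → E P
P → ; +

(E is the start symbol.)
{ '-', ';', 'id' }

FIRST sets of the non-terminals involved (from the grammar, by fixed-point iteration):
  FIRST(P) = { '-', ';', 'id' }

To compute FIRST(P E), process the symbols left to right:
Symbol P is a non-terminal. Add FIRST(P) \ {ε} = { '-', ';', 'id' }
P is not nullable (ε ∉ FIRST(P)), so stop here.
FIRST(P E) = { '-', ';', 'id' }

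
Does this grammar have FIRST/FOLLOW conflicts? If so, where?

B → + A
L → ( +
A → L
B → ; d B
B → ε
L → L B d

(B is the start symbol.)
No FIRST/FOLLOW conflicts.

A FIRST/FOLLOW conflict occurs when a non-terminal N has a nullable alternative N → β (β ⇒* ε) and another alternative N → α with FIRST(α) ∩ FOLLOW(N) ≠ ∅: on such a lookahead the parser cannot decide between expanding α and letting N vanish via β.

Nullable non-terminals: B.

B: nullable alternative(s) B → ε; FOLLOW(B) = { $, 'd' }
  B → + A: FIRST \ {ε} = { '+' } — disjoint from FOLLOW(B)
  B → ; d B: FIRST \ {ε} = { ';' } — disjoint from FOLLOW(B)
  B → ε: FIRST \ {ε} = { } — this is the only nullable alternative, skip

A, L have no nullable alternative, so no FIRST/FOLLOW check is needed there.

No FIRST/FOLLOW conflicts found.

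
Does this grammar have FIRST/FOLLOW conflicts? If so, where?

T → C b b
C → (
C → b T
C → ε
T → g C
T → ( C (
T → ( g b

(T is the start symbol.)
Nullable non-terminals: C.

C: nullable alternative(s) C → ε; FOLLOW(C) = { $, '(', 'b' }
  C → (: FIRST \ {ε} = { '(' } — overlaps FOLLOW(C) on { '(' }: CONFLICT
  C → b T: FIRST \ {ε} = { 'b' } — overlaps FOLLOW(C) on { 'b' }: CONFLICT
  C → ε: FIRST \ {ε} = { } — this is the only nullable alternative, skip

T has no nullable alternative, so no FIRST/FOLLOW check is needed there.

So the grammar has 2 FIRST/FOLLOW conflicts (marked CONFLICT above).

Answer: Yes. C → '(' with FOLLOW(C) on { '(' }; C → b T with FOLLOW(C) on { 'b' }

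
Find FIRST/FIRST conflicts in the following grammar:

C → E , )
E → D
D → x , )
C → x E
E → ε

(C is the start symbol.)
Yes. C → E ',' ')' / C → x E on { 'x' }

A FIRST/FIRST conflict occurs when two productions N → α and N → β for the same non-terminal have FIRST(α) ∩ FIRST(β) ≠ ∅ (with ε ∈ FIRST of a nullable right-hand side, so two nullable alternatives also conflict).

FIRST sets of the non-terminals at (or reachable through a nullable prefix from) the front of some alternative:
  FIRST(E) = { 'x', ε }
  FIRST(D) = { 'x' }

Productions for C:
  C → E , ): FIRST = { ',', 'x' }
  C → x E: FIRST = { 'x' }
Productions for E:
  E → D: FIRST = { 'x' }
  E → ε: FIRST = { ε }
D has only one production, so no FIRST/FIRST conflict is possible there.

Conflict for C: C → E , ) and C → x E
  Overlap: { 'x' }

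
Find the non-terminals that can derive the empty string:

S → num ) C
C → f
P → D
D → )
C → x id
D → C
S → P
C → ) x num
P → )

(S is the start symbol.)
A non-terminal is nullable if it can derive ε (the empty string): either it has an ε-production, or it has a production whose right-hand side consists entirely of nullable non-terminals.

There are no ε-productions, so no non-terminal can derive ε.
No non-terminals are nullable.

Answer: None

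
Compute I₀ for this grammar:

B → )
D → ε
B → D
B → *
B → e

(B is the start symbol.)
{ [B → . )], [B → . *], [B → . D], [B → . e], [B' → . B], [D → .] }

First, augment the grammar with B' → B
I₀ = CLOSURE({ [B' → . B] }):
  [B' → . B] has the dot before B: add [B → . )], [B → . D], [B → . *], [B → . e]
  [B → . D] has the dot before D: add [D → .]
No further items can be added.

I₀ = { [B → . )], [B → . *], [B → . D], [B → . e], [B' → . B], [D → .] }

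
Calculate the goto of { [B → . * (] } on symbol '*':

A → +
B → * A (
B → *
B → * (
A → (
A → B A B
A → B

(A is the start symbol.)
{ [B → * . (] }

GOTO(I, '*') = CLOSURE({ [A → αX.β] : [A → α.Xβ] ∈ I, X = '*' })

Items with dot before '*', with the dot advanced:
  [B → . * (] → [B → * . (]
Closure adds nothing (no advanced item has the dot before a non-terminal).

GOTO = { [B → * . (] }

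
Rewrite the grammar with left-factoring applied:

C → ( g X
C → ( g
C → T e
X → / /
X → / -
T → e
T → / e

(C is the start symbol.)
C → ( g C'
C' → X
C' → ε
C → T e
X → / X'
X' → /
X' → -
T → e
T → / e

Left-factoring transforms A → αβ₁ | αβ₂ into A → αA' and A' → β₁ | β₂
(α is the longest common prefix among the alternatives). Repeat until
no nonterminal has two alternatives with a common prefix.

Round 1: C has alternatives sharing prefix '( g'. Introduce C': C → ( g C'
  Add: C' → X
  Add: C' → ε

Round 2: X has alternatives sharing prefix '/'. Introduce X': X → / X'
  Add: X' → /
  Add: X' → -

No remaining common prefixes — done.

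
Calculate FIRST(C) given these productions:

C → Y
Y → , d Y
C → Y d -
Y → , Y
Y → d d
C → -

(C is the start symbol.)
{ ',', '-', 'd' }

FIRST sets of the other non-terminals involved (by the same procedure, iterated to a fixed point):
  FIRST(Y) = { ',', 'd' }

From C → Y:
  - Y is a non-terminal: add FIRST(Y) \ {ε} = { ',', 'd' }
    Y is not nullable, so stop
From C → Y d -:
  - Y is a non-terminal: add FIRST(Y) \ {ε} = { ',', 'd' }
    Y is not nullable, so stop
From C → -:
  - '-' is a terminal: add '-' and stop

Collecting: FIRST(C) = { ',', '-', 'd' }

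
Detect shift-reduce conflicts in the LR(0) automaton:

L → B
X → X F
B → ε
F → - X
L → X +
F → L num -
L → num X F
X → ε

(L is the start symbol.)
Augment with L' → L and build the canonical LR(0) collection (I0 = CLOSURE({[L' → . L]}), then GOTO on every symbol after a dot until no new states appear). It has 14 states:
  I0: { [B → .], [L → . B], [L → . X +], [L → . num X F], [L' → . L], [X → . X F], [X → .] }  — shift, 2 reduces
  I1: { [L → B .] }  — reduce
  I2: { [L' → L .] }  — accept
  I3: { [B → .], [F → . - X], [F → . L num -], [L → . B], [L → . X +], [L → . num X F], [L → X . +], [X → . X F], [X → .], [X → X . F] }  — shift, 2 reduces
  I4: { [L → num . X F], [X → . X F], [X → .] }  — reduce
  I5: { [B → .], [F → . - X], [F → . L num -], [L → . B], [L → . X +], [L → . num X F], [L → num X . F], [X → . X F], [X → .], [X → X . F] }  — shift, 2 reduces
  I6: { [F → - . X], [X → . X F], [X → .] }  — reduce
  I7: { [L → num X F .], [X → X F .] }  — 2 reduces
  I8: { [F → L . num -] }  — shift
  I9: { [F → L num . -] }  — shift
  I10: { [F → L num - .] }  — reduce
  I11: { [B → .], [F → - X .], [F → . - X], [F → . L num -], [L → . B], [L → . X +], [L → . num X F], [X → . X F], [X → .], [X → X . F] }  — shift, 3 reduces
  I12: { [X → X F .] }  — reduce
  I13: { [L → X + .] }  — reduce

I0 contains reduce items [B → .], [X → .] and shift item [L → . num X F] — shift-reduce conflict.
I3 contains reduce items [B → .], [X → .] and shift items [F → . - X], [L → X . +], [L → . num X F] — shift-reduce conflict.
I5 contains reduce items [B → .], [X → .] and shift items [F → . - X], [L → . num X F] — shift-reduce conflict.
I11 contains reduce items [B → .], [F → - X .], [X → .] and shift items [F → . - X], [L → . num X F] — shift-reduce conflict.

Answer: Yes — I0: [B → .] vs [L → . num X F]; I3: [B → .] vs [F → . - X]; I5: [B → .] vs [F → . - X]; I11: [B → .] vs [F → . - X]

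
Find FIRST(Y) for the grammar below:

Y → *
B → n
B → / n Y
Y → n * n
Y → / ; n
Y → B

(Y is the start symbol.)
{ '*', '/', 'n' }

FIRST sets of the other non-terminals involved (by the same procedure, iterated to a fixed point):
  FIRST(B) = { '/', 'n' }

From Y → *:
  - '*' is a terminal: add '*' and stop
From Y → n * n:
  - n is a terminal: add 'n' and stop
From Y → / ; n:
  - '/' is a terminal: add '/' and stop
From Y → B:
  - B is a non-terminal: add FIRST(B) \ {ε} = { '/', 'n' }
    B is not nullable, so stop

Collecting: FIRST(Y) = { '*', '/', 'n' }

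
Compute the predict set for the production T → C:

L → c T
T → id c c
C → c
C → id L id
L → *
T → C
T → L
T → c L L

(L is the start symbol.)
PREDICT(T → C) = (FIRST(RHS) \ {ε}) ∪ (FOLLOW(T) if ε ∈ FIRST(RHS), i.e. RHS ⇒* ε)
FIRST(C) = { 'c', 'id' }
FIRST(C) = { 'c', 'id' }
ε ∉ FIRST(C), so FOLLOW(T) is not added.
PREDICT(T → C) = { 'c', 'id' }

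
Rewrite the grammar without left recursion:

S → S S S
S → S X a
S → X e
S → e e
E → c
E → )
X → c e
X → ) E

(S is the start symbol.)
S → X e S'
S → e e S'
S' → S S S'
S' → X a S'
S' → ε
E → c
E → )
X → c e
X → ) E

S is directly left-recursive. The standard transformation for
  A → A α₁ | ... | A α_m | β₁ | ... | β_n
is
  A  → β₁ A' | ... | β_n A'
  A' → α₁ A' | ... | α_m A' | ε

S → X e becomes S → X e S'
S → e e becomes S → e e S'
S → S S S becomes S' → S S S'
S → S X a becomes S' → X a S'
Add S' → ε

Productions for other non-terminals are unchanged:
  E → c
  E → )
  X → c e
  X → ) E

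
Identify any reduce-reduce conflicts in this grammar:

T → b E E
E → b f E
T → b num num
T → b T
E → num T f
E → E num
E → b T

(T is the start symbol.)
Yes — I10: [E → b T .] vs [T → b T .]

A reduce-reduce conflict occurs when an LR(0) state has two complete items [A → α .] and [B → β .] — both call for a reduction, and with no lookahead the parser cannot choose between them.

Augment with T' → T and build the canonical LR(0) collection (I0 = CLOSURE({[T' → . T]}), then GOTO on every symbol after a dot until no new states appear). It has 19 states:
  I0: { [T → . b E E], [T → . b T], [T → . b num num], [T' → . T] }  — shift
  I1: { [T' → T .] }  — accept
  I2: { [E → . E num], [E → . b T], [E → . b f E], [E → . num T f], [T → . b E E], [T → . b T], [T → . b num num], [T → b . E E], [T → b . T], [T → b . num num] }  — shift
  I3: { [E → . E num], [E → . b T], [E → . b f E], [E → . num T f], [E → E . num], [T → b E . E] }  — shift
  I4: { [T → b T .] }  — reduce
  I5: { [E → . E num], [E → . b T], [E → . b f E], [E → . num T f], [E → b . T], [E → b . f E], [T → . b E E], [T → . b T], [T → . b num num], [T → b . E E], [T → b . T], [T → b . num num] }  — shift
  I6: { [E → num . T f], [T → . b E E], [T → . b T], [T → . b num num], [T → b num . num] }  — shift
  I7: { [E → num T . f] }  — shift
  I8: { [T → b num num .] }  — reduce
  I9: { [E → num T f .] }  — reduce
  I10: { [E → b T .], [T → b T .] }  — 2 reduces
  I11: { [E → . E num], [E → . b T], [E → . b f E], [E → . num T f], [E → b f . E] }  — shift
  I12: { [E → E . num], [E → b f E .] }  — shift, reduce
  I13: { [E → b . T], [E → b . f E], [T → . b E E], [T → . b T], [T → . b num num] }  — shift
  I14: { [E → num . T f], [T → . b E E], [T → . b T], [T → . b num num] }  — shift
  I15: { [E → b T .] }  — reduce
  I16: { [E → E num .] }  — reduce
  I17: { [E → E . num], [T → b E E .] }  — shift, reduce
  I18: { [E → E num .], [E → num . T f], [T → . b E E], [T → . b T], [T → . b num num] }  — shift, reduce

I10 contains complete items [E → b T .], [T → b T .] — reduce-reduce conflict.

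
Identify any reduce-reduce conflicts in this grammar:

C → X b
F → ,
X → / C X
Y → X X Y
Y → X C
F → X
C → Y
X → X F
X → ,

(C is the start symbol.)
Yes — I6: [F → , .] vs [X → , .]; I11: [C → Y .] vs [Y → X X Y .]

A reduce-reduce conflict occurs when an LR(0) state has two complete items [A → α .] and [B → β .] — both call for a reduction, and with no lookahead the parser cannot choose between them.

Augment with C' → C and build the canonical LR(0) collection (I0 = CLOSURE({[C' → . C]}), then GOTO on every symbol after a dot until no new states appear). It has 15 states:
  I0: { [C → . X b], [C → . Y], [C' → . C], [X → . ,], [X → . / C X], [X → . X F], [Y → . X C], [Y → . X X Y] }  — shift
  I1: { [X → , .] }  — reduce
  I2: { [C → . X b], [C → . Y], [X → . ,], [X → . / C X], [X → . X F], [X → / . C X], [Y → . X C], [Y → . X X Y] }  — shift
  I3: { [C' → C .] }  — accept
  I4: { [C → . X b], [C → . Y], [C → X . b], [F → . ,], [F → . X], [X → . ,], [X → . / C X], [X → . X F], [X → X . F], [Y → . X C], [Y → . X X Y], [Y → X . C], [Y → X . X Y] }  — shift
  I5: { [C → Y .] }  — reduce
  I6: { [F → , .], [X → , .] }  — 2 reduces
  I7: { [Y → X C .] }  — reduce
  I8: { [X → X F .] }  — reduce
  I9: { [C → . X b], [C → . Y], [C → X . b], [F → . ,], [F → . X], [F → X .], [X → . ,], [X → . / C X], [X → . X F], [X → X . F], [Y → . X C], [Y → . X X Y], [Y → X . C], [Y → X . X Y], [Y → X X . Y] }  — shift, reduce
  I10: { [C → X b .] }  — reduce
  I11: { [C → Y .], [Y → X X Y .] }  — 2 reduces
  I12: { [X → . ,], [X → . / C X], [X → . X F], [X → / C . X] }  — shift
  I13: { [F → . ,], [F → . X], [X → . ,], [X → . / C X], [X → . X F], [X → / C X .], [X → X . F] }  — shift, reduce
  I14: { [F → . ,], [F → . X], [F → X .], [X → . ,], [X → . / C X], [X → . X F], [X → X . F] }  — shift, reduce

I6 contains complete items [F → , .], [X → , .] — reduce-reduce conflict.
I11 contains complete items [C → Y .], [Y → X X Y .] — reduce-reduce conflict.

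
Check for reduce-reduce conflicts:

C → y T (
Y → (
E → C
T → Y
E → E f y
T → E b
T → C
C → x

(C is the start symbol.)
Augment with C' → C and build the canonical LR(0) collection (I0 = CLOSURE({[C' → . C]}), then GOTO on every symbol after a dot until no new states appear). It has 13 states:
  I0: { [C → . x], [C → . y T (], [C' → . C] }  — shift
  I1: { [C' → C .] }  — accept
  I2: { [C → x .] }  — reduce
  I3: { [C → . x], [C → . y T (], [C → y . T (], [E → . C], [E → . E f y], [T → . C], [T → . E b], [T → . Y], [Y → . (] }  — shift
  I4: { [Y → ( .] }  — reduce
  I5: { [E → C .], [T → C .] }  — 2 reduces
  I6: { [E → E . f y], [T → E . b] }  — shift
  I7: { [C → y T . (] }  — shift
  I8: { [T → Y .] }  — reduce
  I9: { [C → y T ( .] }  — reduce
  I10: { [T → E b .] }  — reduce
  I11: { [E → E f . y] }  — shift
  I12: { [E → E f y .] }  — reduce

I5 contains complete items [E → C .], [T → C .] — reduce-reduce conflict.

Answer: Yes — I5: [E → C .] vs [T → C .]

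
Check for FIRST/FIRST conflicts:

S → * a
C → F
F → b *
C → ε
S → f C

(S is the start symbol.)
A FIRST/FIRST conflict occurs when two productions N → α and N → β for the same non-terminal have FIRST(α) ∩ FIRST(β) ≠ ∅ (with ε ∈ FIRST of a nullable right-hand side, so two nullable alternatives also conflict).

FIRST sets of the non-terminals at (or reachable through a nullable prefix from) the front of some alternative:
  FIRST(F) = { 'b' }

Productions for S:
  S → * a: FIRST = { '*' }
  S → f C: FIRST = { 'f' }
Productions for C:
  C → F: FIRST = { 'b' }
  C → ε: FIRST = { ε }
F has only one production, so no FIRST/FIRST conflict is possible there.

All alternatives of each non-terminal have pairwise disjoint FIRST sets.

Answer: No FIRST/FIRST conflicts.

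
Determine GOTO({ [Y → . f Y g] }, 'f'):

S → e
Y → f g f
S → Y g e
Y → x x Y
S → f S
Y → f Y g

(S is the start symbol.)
{ [Y → . f Y g], [Y → . f g f], [Y → . x x Y], [Y → f . Y g] }

GOTO(I, 'f') = CLOSURE({ [A → αX.β] : [A → α.Xβ] ∈ I, X = 'f' })

Items with dot before 'f', with the dot advanced:
  [Y → . f Y g] → [Y → f . Y g]
Closure of the advanced items:
  [Y → f . Y g] has the dot before Y: add [Y → . f g f], [Y → . x x Y], [Y → . f Y g]

GOTO = { [Y → . f Y g], [Y → . f g f], [Y → . x x Y], [Y → f . Y g] }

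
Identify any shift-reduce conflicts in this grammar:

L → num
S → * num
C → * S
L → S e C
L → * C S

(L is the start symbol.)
A shift-reduce conflict occurs when an LR(0) state has both:
  - a complete (reduce) item [A → α .] (dot at the end), and
  - a shift item [B → β . c γ] (dot before a terminal).

Augment with L' → L and build the canonical LR(0) collection (I0 = CLOSURE({[L' → . L]}), then GOTO on every symbol after a dot until no new states appear). It has 13 states:
  I0: { [L → . * C S], [L → . S e C], [L → . num], [L' → . L], [S → . * num] }  — shift
  I1: { [C → . * S], [L → * . C S], [S → * . num] }  — shift
  I2: { [L' → L .] }  — accept
  I3: { [L → S . e C] }  — shift
  I4: { [L → num .] }  — reduce
  I5: { [C → . * S], [L → S e . C] }  — shift
  I6: { [C → * . S], [S → . * num] }  — shift
  I7: { [L → S e C .] }  — reduce
  I8: { [S → * . num] }  — shift
  I9: { [C → * S .] }  — reduce
  I10: { [S → * num .] }  — reduce
  I11: { [L → * C . S], [S → . * num] }  — shift
  I12: { [L → * C S .] }  — reduce

No state contains both a complete item and a shift item.

Answer: No shift-reduce conflicts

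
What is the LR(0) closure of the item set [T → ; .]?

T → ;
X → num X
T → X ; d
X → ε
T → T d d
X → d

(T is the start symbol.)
{ [T → ; .] }

To compute CLOSURE, for each item [A → α.Bβ] where B is a non-terminal, add [B → .γ] for all productions B → γ; repeat for the newly added items until nothing changes.

Start with: [T → ; .]
The dot is at the end, so nothing is added.

CLOSURE = { [T → ; .] }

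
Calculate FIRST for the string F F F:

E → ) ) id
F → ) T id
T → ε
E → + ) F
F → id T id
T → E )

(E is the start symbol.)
{ ')', 'id' }

FIRST sets of the non-terminals involved (from the grammar, by fixed-point iteration):
  FIRST(F) = { ')', 'id' }

To compute FIRST(F F F), process the symbols left to right:
Symbol F is a non-terminal. Add FIRST(F) \ {ε} = { ')', 'id' }
F is not nullable (ε ∉ FIRST(F)), so stop here.
FIRST(F F F) = { ')', 'id' }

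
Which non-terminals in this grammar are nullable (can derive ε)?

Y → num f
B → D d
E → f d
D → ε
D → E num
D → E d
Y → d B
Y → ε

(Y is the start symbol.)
{ 'D', 'Y' }

ε-productions: D → ε, Y → ε
So D, Y are immediately nullable.
No further non-terminal can be added: every production for the remaining non-terminals contains a terminal or a non-nullable non-terminal.
Nullable = { 'D', 'Y' }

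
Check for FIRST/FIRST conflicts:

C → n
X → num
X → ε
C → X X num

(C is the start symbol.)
FIRST sets of the non-terminals at (or reachable through a nullable prefix from) the front of some alternative:
  FIRST(X) = { 'num', ε }

Productions for C:
  C → n: FIRST = { 'n' }
  C → X X num: FIRST = { 'num' }
Productions for X:
  X → num: FIRST = { 'num' }
  X → ε: FIRST = { ε }

All alternatives of each non-terminal have pairwise disjoint FIRST sets.

Answer: No FIRST/FIRST conflicts.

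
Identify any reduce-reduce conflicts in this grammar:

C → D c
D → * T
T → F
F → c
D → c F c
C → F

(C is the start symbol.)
A reduce-reduce conflict occurs when an LR(0) state has two complete items [A → α .] and [B → β .] — both call for a reduction, and with no lookahead the parser cannot choose between them.

Augment with C' → C and build the canonical LR(0) collection (I0 = CLOSURE({[C' → . C]}), then GOTO on every symbol after a dot until no new states appear). It has 12 states:
  I0: { [C → . D c], [C → . F], [C' → . C], [D → . * T], [D → . c F c], [F → . c] }  — shift
  I1: { [D → * . T], [F → . c], [T → . F] }  — shift
  I2: { [C' → C .] }  — accept
  I3: { [C → D . c] }  — shift
  I4: { [C → F .] }  — reduce
  I5: { [D → c . F c], [F → . c], [F → c .] }  — shift, reduce
  I6: { [D → c F . c] }  — shift
  I7: { [F → c .] }  — reduce
  I8: { [D → c F c .] }  — reduce
  I9: { [C → D c .] }  — reduce
  I10: { [T → F .] }  — reduce
  I11: { [D → * T .] }  — reduce

No state contains more than one complete item.

Answer: No reduce-reduce conflicts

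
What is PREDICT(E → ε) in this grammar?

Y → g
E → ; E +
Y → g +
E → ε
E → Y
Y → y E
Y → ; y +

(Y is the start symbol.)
PREDICT(E → ε) = (FIRST(RHS) \ {ε}) ∪ (FOLLOW(E) if ε ∈ FIRST(RHS), i.e. RHS ⇒* ε)
The right-hand side is ε (FIRST(ε) = { ε }), so the predict set is FOLLOW(E) = { $, '+' }
PREDICT(E → ε) = { $, '+' }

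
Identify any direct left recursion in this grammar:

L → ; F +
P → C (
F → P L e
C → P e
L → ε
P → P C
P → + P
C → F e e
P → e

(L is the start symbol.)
Yes, P is left-recursive

Direct left recursion occurs when N → N α for some non-terminal N (the right-hand side begins with the left-hand side itself).

L → ; F +: starts with ';'
P → C (: starts with C
F → P L e: starts with P
C → P e: starts with P
L → ε: starts with ε
P → P C: LEFT RECURSIVE (starts with P)
P → + P: starts with '+'
C → F e e: starts with F
P → e: starts with e

The grammar has direct left recursion on: P.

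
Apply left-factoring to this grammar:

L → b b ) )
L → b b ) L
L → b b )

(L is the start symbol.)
Left-factoring transforms A → αβ₁ | αβ₂ into A → αA' and A' → β₁ | β₂
(α is the longest common prefix among the alternatives). Repeat until
no nonterminal has two alternatives with a common prefix.

Round 1: L has alternatives sharing prefix 'b b )'. Introduce L': L → b b ) L'
  Add: L' → )
  Add: L' → L
  Add: L' → ε

No remaining common prefixes — done.

Resulting grammar:
L → b b ) L'
L' → )
L' → L
L' → ε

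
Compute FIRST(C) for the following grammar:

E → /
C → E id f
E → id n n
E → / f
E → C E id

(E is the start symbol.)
{ '/', 'id' }

FIRST sets of the other non-terminals involved (by the same procedure, iterated to a fixed point):
  FIRST(E) = { '/', 'id' }

From C → E id f:
  - E is a non-terminal: add FIRST(E) \ {ε} = { '/', 'id' }
    E is not nullable, so stop

Collecting: FIRST(C) = { '/', 'id' }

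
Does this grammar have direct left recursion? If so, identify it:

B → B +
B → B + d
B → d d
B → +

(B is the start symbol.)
Yes, B is left-recursive

Direct left recursion occurs when N → N α for some non-terminal N (the right-hand side begins with the left-hand side itself).

B → B +: LEFT RECURSIVE (starts with B)
B → B + d: LEFT RECURSIVE (starts with B)
B → d d: starts with d
B → +: starts with '+'

The grammar has direct left recursion on: B.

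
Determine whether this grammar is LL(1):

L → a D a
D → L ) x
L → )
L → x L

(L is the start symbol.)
Yes, the grammar is LL(1).

A grammar is LL(1) if for each non-terminal N with multiple productions, the predict sets of those productions are pairwise disjoint, where PREDICT(N → α) = (FIRST(α) \ {ε}) ∪ (FOLLOW(N) if α ⇒* ε).

For L:
  PREDICT(L → a D a) = { 'a' }
  PREDICT(L → ')') = { ')' }
  PREDICT(L → x L) = { 'x' }
D has a single production, so nothing to check there.

All predict sets are disjoint. The grammar IS LL(1).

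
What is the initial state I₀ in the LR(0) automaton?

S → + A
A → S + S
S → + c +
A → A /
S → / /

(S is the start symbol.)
First, augment the grammar with S' → S
I₀ = CLOSURE({ [S' → . S] }):
  [S' → . S] has the dot before S: add [S → . + A], [S → . + c +], [S → . / /]
No further items can be added.

I₀ = { [S → . + A], [S → . + c +], [S → . / /], [S' → . S] }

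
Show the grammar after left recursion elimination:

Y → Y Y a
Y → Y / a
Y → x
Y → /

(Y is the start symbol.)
Y → x Y'
Y → / Y'
Y' → Y a Y'
Y' → / a Y'
Y' → ε

Y is directly left-recursive. The standard transformation for
  A → A α₁ | ... | A α_m | β₁ | ... | β_n
is
  A  → β₁ A' | ... | β_n A'
  A' → α₁ A' | ... | α_m A' | ε

Y → x becomes Y → x Y'
Y → / becomes Y → / Y'
Y → Y Y a becomes Y' → Y a Y'
Y → Y / a becomes Y' → / a Y'
Add Y' → ε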